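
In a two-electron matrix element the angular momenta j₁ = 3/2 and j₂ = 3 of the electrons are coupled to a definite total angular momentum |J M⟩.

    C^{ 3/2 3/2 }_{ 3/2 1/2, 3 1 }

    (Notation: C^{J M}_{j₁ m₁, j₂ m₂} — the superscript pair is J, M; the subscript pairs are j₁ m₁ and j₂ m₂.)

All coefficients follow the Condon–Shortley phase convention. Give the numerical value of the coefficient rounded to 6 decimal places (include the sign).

−√(4/35) = -0.338062

triangle: 3!*0!*3!/7! = 36/5040
(j±m)!: 2!*1!*4!*2!*3!*0! = 576
prefactor² = (2J+1)*Δ*N² = 576/35
  k=1: −1/(1!*2!*0!*3!*0!*0!) = -1/12
Σ = -1/12  ⇒  CG² = 576/35*(-1/12)² = 4/35
CG = −√(4/35) = -0.338062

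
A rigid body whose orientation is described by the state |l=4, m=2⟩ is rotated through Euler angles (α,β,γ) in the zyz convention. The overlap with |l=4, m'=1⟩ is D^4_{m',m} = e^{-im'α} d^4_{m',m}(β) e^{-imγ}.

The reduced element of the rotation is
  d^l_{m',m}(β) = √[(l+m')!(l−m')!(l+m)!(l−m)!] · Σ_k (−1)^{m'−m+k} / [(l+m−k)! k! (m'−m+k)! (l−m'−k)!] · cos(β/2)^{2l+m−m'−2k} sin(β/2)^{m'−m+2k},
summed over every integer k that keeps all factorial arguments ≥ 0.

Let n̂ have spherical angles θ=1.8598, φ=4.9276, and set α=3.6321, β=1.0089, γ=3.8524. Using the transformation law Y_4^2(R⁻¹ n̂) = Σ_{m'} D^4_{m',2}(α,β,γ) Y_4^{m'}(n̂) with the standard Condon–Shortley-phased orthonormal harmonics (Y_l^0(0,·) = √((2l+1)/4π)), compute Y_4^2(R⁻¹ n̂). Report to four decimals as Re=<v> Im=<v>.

Re=-0.1903 Im=-0.2597

Need the full column D^4_{m',2} for m'=−4..4 at α=3.6321, β=1.0089, γ=3.8524.
cos(β/2)=0.875440, sin(β/2)=0.483326
d^4_{-4,2}: single k=6 term ⇒ +0.051698;  D = +0.044331+0.026598i
d^4_{-3,2}: k∈[5..6] ⇒ +0.198640 -0.020182 = +0.178457;  D = -0.178235-0.008903i
d^4_{-2,2}: k∈[4..6] ⇒ +0.480793 -0.117240 +0.002978 = +0.366531;  D = +0.331526-0.156319i
d^4_{-1,2}: k∈[3..5] ⇒ +0.821048 -0.375394 +0.022885 = +0.468539;  D = -0.279692+0.375900i
d^4_{0,2}: k∈[2..4] ⇒ +0.997611 -0.810881 +0.092686 = +0.279416;  D = +0.041529-0.276313i
d^4_{1,2}: k∈[1..3] ⇒ +0.808095 -1.231572 +0.250262 = -0.173214;  D = -0.057981-0.163222i
d^4_{2,2}: k∈[0..2] ⇒ +0.344995 -1.261889 +0.480793 = -0.436101;  D = +0.322351+0.293724i
d^4_{3,2}: k∈[0..1] ⇒ -0.712673 +0.651687 = -0.060987;  D = -0.059114-0.014997i
d^4_{4,2}: single k=0 term ⇒ +0.556441;  D = -0.540220+0.133376i
Y_4^{m'}(θ=1.8598,φ=4.9276) and Σ D·Y over m':
  (+0.0443+0.0266i)·(+0.2435-0.2833i)  (-0.1782-0.0089i)·(+0.1890+0.2509i)  (+0.3315-0.1563i)·(+0.1205-0.0553i)  (-0.2797+0.3759i)·(+0.0671+0.3070i)  (+0.0415-0.2763i)·(+0.0840+0.0000i)  (-0.0580-0.1632i)·(-0.0671+0.3070i)  (+0.3224+0.2937i)·(+0.1205+0.0553i)  (-0.0591-0.0150i)·(-0.1890+0.2509i)  (-0.5402+0.1334i)·(+0.2435+0.2833i)
Y_4^2(R⁻¹ n̂) = -0.190295-0.259706i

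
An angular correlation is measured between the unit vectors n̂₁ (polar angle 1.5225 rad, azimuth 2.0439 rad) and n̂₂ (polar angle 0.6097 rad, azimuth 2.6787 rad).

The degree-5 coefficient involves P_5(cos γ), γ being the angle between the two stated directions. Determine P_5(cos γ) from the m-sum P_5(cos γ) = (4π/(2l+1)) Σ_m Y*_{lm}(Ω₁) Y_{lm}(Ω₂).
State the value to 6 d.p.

Term-by-term m-sum for l=5 (normalisation 4π/11 = 1.142397):
  [-5]  conj(Y_{5,-5})(Ω₁) = -0.323226-0.329310i ; Y_{5,-5}(Ω₂) = +0.019345-0.021031i ; Δ = -0.013178+0.000427i
  [-4]  conj(Y_{5,-4})(Ω₁) = -0.022294+0.066911i ; Y_{5,-4}(Ω₂) = -0.035848+0.124303i ; Δ = -0.007518-0.005170i
  [-3]  conj(Y_{5,-3})(Ω₁) = -0.333639+0.050932i ; Y_{5,-3}(Ω₂) = -0.059396-0.322527i ; Δ = +0.036244+0.104582i
  [-2]  conj(Y_{5,-2})(Ω₁) = +0.047400+0.065754i ; Y_{5,-2}(Ω₂) = +0.278366+0.369990i ; Δ = -0.011134+0.035841i
  [-1]  conj(Y_{5,-1})(Ω₁) = -0.141027+0.275509i ; Y_{5,-1}(Ω₂) = -0.176695-0.088181i ; Δ = +0.049213-0.036245i
  [+0]  conj(Y_{5,0})(Ω₁) = +0.083772-0.000000i ; Y_{5,0}(Ω₂) = -0.344075+0.000000i ; Δ = -0.028824+0.000000i
  [+1]  conj(Y_{5,1})(Ω₁) = +0.141027+0.275509i ; Y_{5,1}(Ω₂) = +0.176695-0.088181i ; Δ = +0.049213+0.036245i
  [+2]  conj(Y_{5,2})(Ω₁) = +0.047400-0.065754i ; Y_{5,2}(Ω₂) = +0.278366-0.369990i ; Δ = -0.011134-0.035841i
  [+3]  conj(Y_{5,3})(Ω₁) = +0.333639+0.050932i ; Y_{5,3}(Ω₂) = +0.059396-0.322527i ; Δ = +0.036244-0.104582i
  [+4]  conj(Y_{5,4})(Ω₁) = -0.022294-0.066911i ; Y_{5,4}(Ω₂) = -0.035848-0.124303i ; Δ = -0.007518+0.005170i
  [+5]  conj(Y_{5,5})(Ω₁) = +0.323226-0.329310i ; Y_{5,5}(Ω₂) = -0.019345-0.021031i ; Δ = -0.013178-0.000427i
Accumulated sum +0.078429+0.000000i; after 4π/(2l+1) scaling, +0.089597+0.000000i ⇒ P_5 = 0.089597

0.089597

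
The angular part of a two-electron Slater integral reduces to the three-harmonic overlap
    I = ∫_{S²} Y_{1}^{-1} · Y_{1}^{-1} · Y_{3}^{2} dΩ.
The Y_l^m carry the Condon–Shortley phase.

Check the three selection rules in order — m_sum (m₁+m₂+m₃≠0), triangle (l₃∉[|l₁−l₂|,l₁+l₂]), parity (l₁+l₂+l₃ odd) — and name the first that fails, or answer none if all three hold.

triangle

m₁+m₂+m₃ = -1 − 1 + 2 = 0  ✓
triangle: need |l₁−l₂| ≤ l₃ ≤ l₁+l₂ = [0,2]; l₃=3 is outside  ✗
parity: l₁+l₂+l₃ = 5 is odd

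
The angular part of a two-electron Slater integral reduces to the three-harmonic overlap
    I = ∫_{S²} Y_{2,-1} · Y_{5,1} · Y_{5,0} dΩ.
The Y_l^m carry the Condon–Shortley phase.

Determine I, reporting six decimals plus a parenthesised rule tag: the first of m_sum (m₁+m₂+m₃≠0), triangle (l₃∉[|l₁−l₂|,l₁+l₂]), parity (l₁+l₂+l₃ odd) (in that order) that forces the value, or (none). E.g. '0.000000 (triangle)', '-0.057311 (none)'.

-0.036166 (none)

Checks pass: Σm=0; 12 even; l₃=5∈[3,7].
(2·2+1)(2·5+1)(2·5+1) = 605
Δ: 2! 2! 8! / 13! → 1/38610
sum: t=0:+1/2880 t=1:−1/576 t=2:+1/2880 = -1/960
3j²(2 5 5; 0 0 0) = Δ·Π!·Σ² = 10/429  (sign +1)
sum: t=1:−1/1440 t=2:+1/1152 = 1/5760
3j²(2 5 5; -1 1 0) = Δ·Π!·Σ² = 1/858  (sign -1)
combine: 4πI² = 605·10/429·1/858 = 25/1521
take √, sign -1: I = -0.03616600
No selection rule forces the value: the integral is nonzero (none).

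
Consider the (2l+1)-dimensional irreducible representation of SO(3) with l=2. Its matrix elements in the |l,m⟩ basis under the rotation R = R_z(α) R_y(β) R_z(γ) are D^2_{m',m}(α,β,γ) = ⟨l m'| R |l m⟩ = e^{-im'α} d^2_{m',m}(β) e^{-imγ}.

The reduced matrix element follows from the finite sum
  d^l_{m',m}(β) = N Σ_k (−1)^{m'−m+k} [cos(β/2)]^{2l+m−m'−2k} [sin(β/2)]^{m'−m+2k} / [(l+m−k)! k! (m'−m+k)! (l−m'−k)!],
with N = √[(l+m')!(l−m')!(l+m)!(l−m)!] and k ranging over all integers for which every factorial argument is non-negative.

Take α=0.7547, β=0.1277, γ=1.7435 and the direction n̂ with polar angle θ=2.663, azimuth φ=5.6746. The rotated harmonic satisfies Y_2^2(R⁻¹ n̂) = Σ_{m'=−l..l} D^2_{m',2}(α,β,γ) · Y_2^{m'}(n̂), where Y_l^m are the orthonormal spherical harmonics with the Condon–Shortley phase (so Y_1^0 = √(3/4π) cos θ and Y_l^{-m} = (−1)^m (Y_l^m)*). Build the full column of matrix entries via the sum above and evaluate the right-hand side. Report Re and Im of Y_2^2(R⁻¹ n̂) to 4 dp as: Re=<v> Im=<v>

Need the full column D^2_{m',2} for m'=−2..2 at α=0.7547, β=0.1277, γ=1.7435.
cos(β/2)=0.997962, sin(β/2)=0.063807
d^2_{-2,2}: single k=4 term ⇒ +0.000017;  D = -0.000007-0.000015i
d^2_{-1,2}: single k=3 term ⇒ +0.000518;  D = -0.000476-0.000206i
d^2_{0,2}: single k=2 term ⇒ +0.009932;  D = -0.009345+0.003363i
d^2_{1,2}: single k=1 term ⇒ +0.126835;  D = -0.057520+0.113042i
d^2_{2,2}: single k=0 term ⇒ +0.991874;  D = +0.277931+0.952139i
Y_2^{m'}(θ=2.663,φ=5.6746) and Σ D·Y over m':
  (-0.0000-0.0000i)·(+0.0284+0.0769i)  (-0.0005-0.0002i)·(-0.2591-0.1805i)  (-0.0093+0.0034i)·(+0.4301+0.0000i)  (-0.0575+0.1130i)·(+0.2591-0.1805i)  (+0.2779+0.9521i)·(+0.0284-0.0769i)
Y_2^2(R⁻¹ n̂) = +0.082635+0.046912i

Re=0.0826 Im=0.0469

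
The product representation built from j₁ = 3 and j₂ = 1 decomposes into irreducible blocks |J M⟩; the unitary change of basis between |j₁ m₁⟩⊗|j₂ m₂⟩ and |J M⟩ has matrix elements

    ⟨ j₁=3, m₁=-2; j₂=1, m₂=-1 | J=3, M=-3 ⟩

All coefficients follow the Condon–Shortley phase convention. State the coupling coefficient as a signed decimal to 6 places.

√[7·1!5!1!/8! · 1!5!0!2!0!6!] = √(3600)
  +(−1)^0/∏(0,1,5,0,0,1)! = 1/120  (running 1/120)
⟨..|..⟩ = √(3600)·(1/120) = +0.500000

+√(1/4) = +0.500000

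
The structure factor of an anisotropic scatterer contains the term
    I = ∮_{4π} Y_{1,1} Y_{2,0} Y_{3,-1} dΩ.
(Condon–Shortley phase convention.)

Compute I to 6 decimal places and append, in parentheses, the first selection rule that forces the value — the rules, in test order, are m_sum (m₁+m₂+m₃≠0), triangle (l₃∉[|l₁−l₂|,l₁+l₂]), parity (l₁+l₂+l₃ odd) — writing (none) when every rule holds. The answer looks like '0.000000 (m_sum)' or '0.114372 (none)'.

-0.202301 (none)

Rules hold: Σm=0, L=6 even, 1≤3≤3.
N = 3·5·7 = 105
Δ = 0!·2!·4!/7! = 1/105
Racah Σ t=0..0: t=0:+1/4 = 1/4
⇒ 3j(1 2 3; 0 0 0)² = 3/35, sgn -1
Racah Σ t=0..0: t=0:+1/8 = 1/8
⇒ 3j(1 2 3; 1 0 -1)² = 2/35, sgn +1
4πI² = N·(3j₀)²·(3jₘ)² = 18/35
I = -1·√(0.514286/4π) = -0.20230066
No selection rule forces the value: the integral is nonzero (none).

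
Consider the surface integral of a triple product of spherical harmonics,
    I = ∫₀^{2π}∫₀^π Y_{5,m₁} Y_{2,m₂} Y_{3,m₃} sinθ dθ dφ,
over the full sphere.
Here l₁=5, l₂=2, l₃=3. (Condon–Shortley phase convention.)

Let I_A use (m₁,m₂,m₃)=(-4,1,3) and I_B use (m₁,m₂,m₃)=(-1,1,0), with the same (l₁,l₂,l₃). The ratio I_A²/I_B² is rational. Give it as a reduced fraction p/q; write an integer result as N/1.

21/20

Same 5,2,3: normalisation and zero-m 3j drop out of the ratio.
A: Δ: 4! 6! 0! / 11! → 1/2310; sum: t=3:−1/4320 = -1/4320; 3j²(5 2 3; -4 1 3) = Δ·Π!·Σ² = 2/55  (sign -1)
B: Δ: 4! 6! 0! / 11! → 1/2310; sum: t=3:−1/216 = -1/216; 3j²(5 2 3; -1 1 0) = Δ·Π!·Σ² = 8/231  (sign +1)
I_A²/I_B² = (2/55)/(8/231) = 21/20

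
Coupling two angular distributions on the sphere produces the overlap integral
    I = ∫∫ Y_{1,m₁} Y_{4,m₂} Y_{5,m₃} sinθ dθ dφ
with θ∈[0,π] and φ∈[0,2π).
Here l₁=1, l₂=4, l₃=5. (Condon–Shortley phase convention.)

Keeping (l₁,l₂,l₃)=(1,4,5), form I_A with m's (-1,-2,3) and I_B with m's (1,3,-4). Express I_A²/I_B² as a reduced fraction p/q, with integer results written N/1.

7/9

l's match ⇒ only the (l;m) 3-j factors differ between A and B.
A: triangle coeff Δ(1,4,5) = 1/495; Σ_t [0,0]: t=0:+1/2880 = 1/2880; (3j)²=28/495 [(1 4 5; -1 -2 3)], sign=+1
B: triangle coeff Δ(1,4,5) = 1/495; Σ_t [0,0]: t=0:+1/10080 = 1/10080; (3j)²=4/55 [(1 4 5; 1 3 -4)], sign=-1
I_A²/I_B² = (28/495)/(4/55) = 7/9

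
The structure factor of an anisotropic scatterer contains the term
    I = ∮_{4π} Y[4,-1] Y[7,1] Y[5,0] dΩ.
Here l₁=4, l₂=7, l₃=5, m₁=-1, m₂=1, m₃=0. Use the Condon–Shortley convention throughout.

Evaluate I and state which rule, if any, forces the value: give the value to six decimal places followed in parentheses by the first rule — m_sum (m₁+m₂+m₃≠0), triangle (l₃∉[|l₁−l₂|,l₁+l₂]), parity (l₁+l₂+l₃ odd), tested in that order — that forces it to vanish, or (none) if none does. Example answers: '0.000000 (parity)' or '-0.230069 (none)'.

m-sum 0 ✓  L=16 even ✓  3≤5≤11 ✓
Π(2lᵢ+1) = 9×15×11 = 1485
triangle coeff Δ(4,7,5) = 1/6126120
Σ_t [2,4]: t=2:+1/69120 t=3:−1/20736 t=4:+1/69120 = -1/51840
(3j)²=280/21879 [(4 7 5; 0 0 0)], sign=+1
Σ_t [3,5]: t=3:−1/51840 t=4:+1/27648 t=5:−1/172800 = 23/2073600
(3j)²=529/87516 [(4 7 5; -1 1 0)], sign=-1
⇒ 4πI² = 185150/1611753
I = (-1)√(185150/1611753/(4π)) = -0.09561096
No selection rule forces the value: the integral is nonzero (none).

-0.095611 (none)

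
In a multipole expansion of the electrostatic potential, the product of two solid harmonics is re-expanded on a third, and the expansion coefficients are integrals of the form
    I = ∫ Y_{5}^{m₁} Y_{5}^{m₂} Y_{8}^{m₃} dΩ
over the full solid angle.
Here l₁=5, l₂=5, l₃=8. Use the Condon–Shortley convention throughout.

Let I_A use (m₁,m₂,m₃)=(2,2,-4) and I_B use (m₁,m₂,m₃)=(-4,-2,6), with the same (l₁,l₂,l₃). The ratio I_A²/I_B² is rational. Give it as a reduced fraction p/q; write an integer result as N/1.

l's match ⇒ only the (l;m) 3-j factors differ between A and B.
A: triangle coeff Δ(5,5,8) = 1/37413090; Σ_t [0,2]: t=0:+1/7257600 t=1:−1/2073600 t=2:+1/7257600 = -1/4838400; (3j)²=252/20995 [(5 5 8; 2 2 -4)], sign=-1
B: triangle coeff Δ(5,5,8) = 1/37413090; Σ_t [1,2]: t=1:−1/58060800 t=2:+1/50803200 = 1/406425600; (3j)²=1/3230 [(5 5 8; -4 -2 6)], sign=+1
I_A²/I_B² = (252/20995)/(1/3230) = 504/13

504/13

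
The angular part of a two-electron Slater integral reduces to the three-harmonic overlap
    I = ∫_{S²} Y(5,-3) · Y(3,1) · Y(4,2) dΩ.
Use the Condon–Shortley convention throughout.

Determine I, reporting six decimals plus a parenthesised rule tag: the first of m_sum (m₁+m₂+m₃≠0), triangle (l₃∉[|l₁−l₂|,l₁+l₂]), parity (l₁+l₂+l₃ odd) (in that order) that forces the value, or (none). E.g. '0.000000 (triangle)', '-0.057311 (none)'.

-0.144236 (none)

Rules hold: Σm=0, L=12 even, 2≤4≤8.
N = 11·7·9 = 693
Δ = 4!·6!·2!/13! = 1/180180
Racah Σ t=1..3: t=1:−1/576 t=2:+1/144 t=3:−1/576 = 1/288
⇒ 3j(5 3 4; 0 0 0)² = 20/1001, sgn +1
Racah Σ t=2..4: t=2:+1/5760 t=3:−1/720 t=4:+1/2304 = -1/1280
⇒ 3j(5 3 4; -3 1 2)² = 27/1430, sgn -1
4πI² = N·(3j₀)²·(3jₘ)² = 486/1859
I = -1·√(0.261431/4π) = -0.14423595
No selection rule forces the value: the integral is nonzero (none).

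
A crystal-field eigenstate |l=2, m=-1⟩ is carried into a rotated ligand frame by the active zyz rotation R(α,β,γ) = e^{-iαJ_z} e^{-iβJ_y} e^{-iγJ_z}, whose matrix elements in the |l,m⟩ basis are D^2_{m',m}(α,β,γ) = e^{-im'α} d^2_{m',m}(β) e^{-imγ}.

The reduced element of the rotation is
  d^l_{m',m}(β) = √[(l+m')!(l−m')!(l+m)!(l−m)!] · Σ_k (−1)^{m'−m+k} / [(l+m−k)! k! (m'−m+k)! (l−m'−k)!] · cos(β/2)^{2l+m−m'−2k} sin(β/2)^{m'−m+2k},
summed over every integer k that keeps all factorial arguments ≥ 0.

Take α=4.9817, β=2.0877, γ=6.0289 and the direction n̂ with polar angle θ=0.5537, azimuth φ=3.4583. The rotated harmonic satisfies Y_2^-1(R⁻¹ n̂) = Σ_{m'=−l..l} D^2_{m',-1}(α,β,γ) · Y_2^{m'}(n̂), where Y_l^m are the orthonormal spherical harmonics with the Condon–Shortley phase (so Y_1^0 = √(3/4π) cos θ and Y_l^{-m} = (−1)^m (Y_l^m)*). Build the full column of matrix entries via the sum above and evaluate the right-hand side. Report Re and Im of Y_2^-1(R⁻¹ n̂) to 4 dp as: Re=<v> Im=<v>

Re=0.1834 Im=-0.2148

Need the full column D^2_{m',-1} for m'=−2..2 at α=4.9817, β=2.0877, γ=6.0289.
cos(β/2)=0.502896, sin(β/2)=0.864347
d^2_{-2,-1}: single k=1 term ⇒ +0.219864;  D = -0.211036-0.061676i
d^2_{-1,-1}: k∈[0..1] ⇒ +0.063961 -0.566832 = -0.502871;  D = -0.007556+0.502814i
d^2_{0,-1}: k∈[0..1] ⇒ -0.269277 +0.795460 = +0.526183;  D = +0.509262-0.132363i
d^2_{1,-1}: k∈[0..1] ⇒ +0.566832 -0.558151 = +0.008680;  D = +0.004340+0.007517i
d^2_{2,-1}: single k=0 term ⇒ -0.649490;  D = +0.455797-0.462694i
Y_2^{m'}(θ=0.5537,φ=3.4583) and Σ D·Y over m':
  (-0.2110-0.0617i)·(+0.0861-0.0632i)  (-0.0076+0.5028i)·(-0.3284+0.1076i)  (+0.5093-0.1324i)·(+0.3692+0.0000i)  (+0.0043+0.0075i)·(+0.3284+0.1076i)  (+0.4558-0.4627i)·(+0.0861+0.0632i)
Y_2^-1(R⁻¹ n̂) = +0.183410-0.214827i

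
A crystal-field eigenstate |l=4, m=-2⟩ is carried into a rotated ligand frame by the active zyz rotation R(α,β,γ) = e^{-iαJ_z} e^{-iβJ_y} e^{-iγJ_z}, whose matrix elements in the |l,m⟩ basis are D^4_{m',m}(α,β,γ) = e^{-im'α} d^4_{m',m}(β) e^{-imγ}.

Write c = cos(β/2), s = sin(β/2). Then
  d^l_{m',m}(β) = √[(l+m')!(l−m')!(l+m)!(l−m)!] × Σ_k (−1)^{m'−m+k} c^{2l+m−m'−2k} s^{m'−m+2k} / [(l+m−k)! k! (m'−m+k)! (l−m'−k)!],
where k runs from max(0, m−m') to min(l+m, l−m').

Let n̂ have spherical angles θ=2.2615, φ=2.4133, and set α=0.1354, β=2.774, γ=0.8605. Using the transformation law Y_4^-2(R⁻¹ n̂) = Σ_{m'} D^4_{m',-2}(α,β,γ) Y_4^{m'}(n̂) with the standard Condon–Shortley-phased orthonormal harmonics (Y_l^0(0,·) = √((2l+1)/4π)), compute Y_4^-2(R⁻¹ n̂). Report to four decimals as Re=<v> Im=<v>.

Re=0.0534 Im=0.0178

Need the full column D^4_{m',-2} for m'=−4..4 at α=0.1354, β=2.7740, γ=0.8605.
cos(β/2)=0.182763, sin(β/2)=0.983157
d^4_{-4,-2}: single k=2 term ⇒ +0.000191;  D = -0.000122+0.000147i
d^4_{-3,-2}: k∈[1..2] ⇒ +0.000025 -0.002175 = -0.002150;  D = +0.001136-0.001826i
d^4_{-2,-2}: k∈[0..2] ⇒ +0.000001 -0.000432 +0.015636 = +0.015205;  D = -0.006214+0.013878i
d^4_{-1,-2}: k∈[0..2] ⇒ -0.000028 +0.004111 -0.079304 = -0.075222;  D = +0.021193-0.072175i
d^4_{0,-2}: k∈[0..2] ⇒ +0.000342 -0.026372 +0.286178 = +0.260148;  D = -0.038928+0.257219i
d^4_{1,-2}: k∈[0..2] ⇒ -0.002740 +0.118956 -0.688470 = -0.572254;  D = +0.008471-0.572192i
d^4_{2,-2}: k∈[0..2] ⇒ +0.015636 -0.361990 +0.872937 = +0.526584;  D = +0.063350+0.522759i
d^4_{3,-2}: k∈[0..1] ⇒ -0.062946 +0.607174 = +0.544228;  D = +0.137804+0.526492i
d^4_{4,-2}: single k=0 term ⇒ +0.159622;  D = +0.060893+0.147551i
Y_4^{m'}(θ=2.2615,φ=2.4133) and Σ D·Y over m':
  (-0.0001+0.0001i)·(-0.1522+0.0354i)  (+0.0011-0.0018i)·(-0.2104+0.2985i)  (-0.0062+0.0139i)·(+0.0417+0.3635i)  (+0.0212-0.0722i)·(-0.0276-0.0246i)  (-0.0389+0.2572i)·(-0.3608+0.0000i)  (+0.0085-0.5722i)·(+0.0276-0.0246i)  (+0.0634+0.5228i)·(+0.0417-0.3635i)  (+0.1378+0.5265i)·(+0.2104+0.2985i)  (+0.0609+0.1476i)·(-0.1522-0.0354i)
Y_4^-2(R⁻¹ n̂) = +0.053372+0.017789i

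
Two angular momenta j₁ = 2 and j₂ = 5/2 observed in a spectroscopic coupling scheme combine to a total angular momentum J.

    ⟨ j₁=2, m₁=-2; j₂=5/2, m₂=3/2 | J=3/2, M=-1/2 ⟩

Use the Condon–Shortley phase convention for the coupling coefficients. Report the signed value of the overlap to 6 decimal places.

−√(32/105) = -0.552052

√[4·3!1!2!/7! · 0!4!4!1!1!2!] = √(384/35)
  +(−1)^3/∏(3,0,1,1,0,1)! = -1/6  (running -1/6)
⟨..|..⟩ = √(384/35)·(-1/6) = -0.552052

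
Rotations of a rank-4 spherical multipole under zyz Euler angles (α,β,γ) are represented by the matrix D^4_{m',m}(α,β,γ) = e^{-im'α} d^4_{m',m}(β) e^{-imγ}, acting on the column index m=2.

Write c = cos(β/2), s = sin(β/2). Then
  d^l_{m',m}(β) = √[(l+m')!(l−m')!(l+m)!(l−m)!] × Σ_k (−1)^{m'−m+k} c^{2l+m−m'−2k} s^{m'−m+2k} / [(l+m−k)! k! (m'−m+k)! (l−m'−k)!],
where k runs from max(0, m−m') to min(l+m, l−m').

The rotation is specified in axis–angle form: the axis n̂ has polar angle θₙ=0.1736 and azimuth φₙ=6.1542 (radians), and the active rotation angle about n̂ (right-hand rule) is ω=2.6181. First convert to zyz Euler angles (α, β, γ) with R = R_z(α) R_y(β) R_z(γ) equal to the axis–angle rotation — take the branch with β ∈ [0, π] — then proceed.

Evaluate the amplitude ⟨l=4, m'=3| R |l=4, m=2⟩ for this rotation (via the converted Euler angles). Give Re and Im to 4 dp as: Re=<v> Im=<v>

Axis–angle → zyz. n̂ = (sinθₙcosφₙ, sinθₙsinφₙ, cosθₙ) = (+0.171294, -0.022218, +0.984969), ω = 2.6181.
R = I cosω + sinω [n̂]ₓ + (1−cosω) n̂n̂ᵀ gives
  R = [-0.811324, -0.499496, +0.303738; +0.485292, -0.865157, -0.126469; +0.325951, +0.044794, +0.944325]
β = atan2(√(R₁₃²+R₂₃²), R₃₃) = 0.335260; α = atan2(R₂₃, R₁₃) mod 2π = 5.888643; γ = atan2(R₃₂, −R₃₁) mod 2π = 3.005021
First d^4_{3,2}(β=0.3353), then the phase factors e^{-i(3)α} and e^{-i(2)γ}:
With c≡cos(β/2)=0.985983 and s≡sin(β/2)=0.166846, N=[5040·1·720·2]^{1/2}=2693.993318
Admissible k: 0..1 (factorial args all ≥0)
  k=0: (−1)^1·2693.9933/(720)·0.9860^7·0.1668^1 = -0.565543
  k=1: (−1)^2·2693.9933/(240)·0.9860^5·0.1668^3 = +0.048583
d^4_{3,2}(0.3353) = -0.565543 +0.048583 = -0.516961
D = (+0.377570+0.925981i)·(-0.516961)·(+0.962928+0.269759i) = -0.058820-0.513604i

Re=-0.0588 Im=-0.5136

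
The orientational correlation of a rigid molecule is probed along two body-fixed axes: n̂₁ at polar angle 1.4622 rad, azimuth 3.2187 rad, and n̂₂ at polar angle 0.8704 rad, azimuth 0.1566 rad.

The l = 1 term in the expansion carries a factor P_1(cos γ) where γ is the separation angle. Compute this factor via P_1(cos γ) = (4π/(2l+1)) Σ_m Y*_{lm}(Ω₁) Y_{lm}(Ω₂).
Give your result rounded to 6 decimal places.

Term-by-term m-sum for l=1 (normalisation 4π/3 = 4.188790):
  term(m=-1) = -0.09044 + 0.00720j   from Y*(Ω₁)=-0.34244 - 0.02646j, Y(Ω₂)=0.26093 - 0.04120j
  term(m=+0) = 0.01668 + 0.00000j   from Y*(Ω₁)=0.05296 + 0.00000j, Y(Ω₂)=0.31491 + 0.00000j
  term(m=+1) = -0.09044 - 0.00720j   from Y*(Ω₁)=0.34244 - 0.02646j, Y(Ω₂)=-0.26093 - 0.04120j
Total Σ_m = -0.16421 + 0.00000j. Multiply by 4.188790: -0.68783 + 0.00000j. P_1(cos γ) = -0.687827

-0.687827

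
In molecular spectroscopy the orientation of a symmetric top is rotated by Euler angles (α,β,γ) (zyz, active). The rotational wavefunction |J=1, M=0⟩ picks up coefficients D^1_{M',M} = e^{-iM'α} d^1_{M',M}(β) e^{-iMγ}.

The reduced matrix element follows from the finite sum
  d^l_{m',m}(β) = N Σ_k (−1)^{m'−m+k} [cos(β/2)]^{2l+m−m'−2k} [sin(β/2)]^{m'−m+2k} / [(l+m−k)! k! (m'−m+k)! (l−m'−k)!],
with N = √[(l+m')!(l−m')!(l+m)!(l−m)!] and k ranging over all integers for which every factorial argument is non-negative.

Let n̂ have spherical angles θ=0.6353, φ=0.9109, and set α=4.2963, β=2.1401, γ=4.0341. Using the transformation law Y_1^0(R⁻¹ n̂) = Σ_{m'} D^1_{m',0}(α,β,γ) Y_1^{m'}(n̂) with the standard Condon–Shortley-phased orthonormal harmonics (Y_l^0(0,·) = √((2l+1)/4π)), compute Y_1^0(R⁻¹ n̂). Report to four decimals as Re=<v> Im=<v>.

Need the full column D^1_{m',0} for m'=−1..1 at α=4.2963, β=2.1401, γ=4.0341.
cos(β/2)=0.480080, sin(β/2)=0.877225
d^1_{-1,0}: single k=1 term ⇒ +0.595579;  D = -0.240725-0.544763i
d^1_{0,0}: k∈[0..1] ⇒ +0.230477 -0.769523 = -0.539046;  D = -0.539046+0.000000i
d^1_{1,0}: single k=0 term ⇒ -0.595579;  D = +0.240725-0.544763i
Y_1^{m'}(θ=0.6353,φ=0.9109) and Σ D·Y over m':
  (-0.2407-0.5448i)·(+0.1257-0.1620i)  (-0.5390+0.0000i)·(+0.3933+0.0000i)  (+0.2407-0.5448i)·(-0.1257-0.1620i)
Y_1^0(R⁻¹ n̂) = -0.448984+0.000000i

Re=-0.4490 Im=0.0000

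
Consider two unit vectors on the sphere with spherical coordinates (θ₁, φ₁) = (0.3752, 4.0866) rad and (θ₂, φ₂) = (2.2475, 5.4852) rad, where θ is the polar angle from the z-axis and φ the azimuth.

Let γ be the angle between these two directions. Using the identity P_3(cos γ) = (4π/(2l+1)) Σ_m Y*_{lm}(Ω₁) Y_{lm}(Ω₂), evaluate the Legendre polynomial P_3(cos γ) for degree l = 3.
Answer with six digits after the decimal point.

0.420503

Summing Y*_{l m}(θ₁,φ₁)·Y_{l m}(θ₂,φ₂) over m ∈ [−3, 3]; prefactor 4π/(2·3+1) = 1.795196:
  [-3]  conj(Y_{3,-3})(Ω₁) = 0.01958 - 0.00620j ; Y_{3,-3}(Ω₂) = -0.14499 + 0.13443j ; Δ = -0.00201 + 0.00353j
  [-2]  conj(Y_{3,-2})(Ω₁) = -0.04007 + 0.12125j ; Y_{3,-2}(Ω₂) = 0.00979 - 0.38889j ; Δ = 0.04676 + 0.01677j
  [-1]  conj(Y_{3,-1})(Ω₁) = -0.23090 - 0.31950j ; Y_{3,-1}(Ω₂) = 0.16901 + 0.17332j ; Δ = 0.01635 - 0.09402j
  [+0]  conj(Y_{3,0})(Ω₁) = 0.46129 + 0.00000j ; Y_{3,0}(Ω₂) = 0.24285 + 0.00000j ; Δ = 0.11203 + 0.00000j
  [+1]  conj(Y_{3,1})(Ω₁) = 0.23090 - 0.31950j ; Y_{3,1}(Ω₂) = -0.16901 + 0.17332j ; Δ = 0.01635 + 0.09402j
  [+2]  conj(Y_{3,2})(Ω₁) = -0.04007 - 0.12125j ; Y_{3,2}(Ω₂) = 0.00979 + 0.38889j ; Δ = 0.04676 - 0.01677j
  [+3]  conj(Y_{3,3})(Ω₁) = -0.01958 - 0.00620j ; Y_{3,3}(Ω₂) = 0.14499 + 0.13443j ; Δ = -0.00201 - 0.00353j
Σ over m = 0.23424 - 0.00000j; ×(4π/7) → 0.42050 - 0.00000j. Real part: 0.420503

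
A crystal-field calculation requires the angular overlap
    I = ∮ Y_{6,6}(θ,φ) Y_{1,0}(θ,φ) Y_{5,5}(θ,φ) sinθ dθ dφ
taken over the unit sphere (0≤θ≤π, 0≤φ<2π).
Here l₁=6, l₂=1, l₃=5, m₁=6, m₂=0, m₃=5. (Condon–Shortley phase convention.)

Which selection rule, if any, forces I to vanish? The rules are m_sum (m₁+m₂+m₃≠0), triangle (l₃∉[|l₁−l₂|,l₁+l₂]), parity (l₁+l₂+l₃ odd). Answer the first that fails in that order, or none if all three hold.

m₁+m₂+m₃ = 6 + 0 + 5 = 11  ✗
triangle: |6−1|=5 ≤ l₃=5 ≤ 6+1=7
parity: l₁+l₂+l₃ = 12 is even

m_sum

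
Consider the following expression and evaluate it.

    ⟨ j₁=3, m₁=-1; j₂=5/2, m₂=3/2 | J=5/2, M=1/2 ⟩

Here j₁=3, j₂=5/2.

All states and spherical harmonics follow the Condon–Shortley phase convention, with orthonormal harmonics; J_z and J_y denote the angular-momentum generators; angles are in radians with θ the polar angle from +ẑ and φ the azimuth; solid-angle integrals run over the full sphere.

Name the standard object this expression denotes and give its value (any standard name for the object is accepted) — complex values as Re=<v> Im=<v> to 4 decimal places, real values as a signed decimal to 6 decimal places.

This is a Clebsch–Gordan (vector-coupling) coefficient.
j₁+j₂−J=3  J+j₁−j₂=3  J−j₁+j₂=2  j₁+j₂+J+1=9
(j₁±m₁, j₂±m₂, J±M) = (2,4,4,1,3,2)
P² = 576/35
sum k=2..3:
  [2] +1/8 = 1/8
  [3] −1/12 = -1/12
S = 1/24
C² = P²·S² = 1/35 ; C = +0.169031

Clebsch–Gordan coefficient, +√(1/35) ≈ +0.169031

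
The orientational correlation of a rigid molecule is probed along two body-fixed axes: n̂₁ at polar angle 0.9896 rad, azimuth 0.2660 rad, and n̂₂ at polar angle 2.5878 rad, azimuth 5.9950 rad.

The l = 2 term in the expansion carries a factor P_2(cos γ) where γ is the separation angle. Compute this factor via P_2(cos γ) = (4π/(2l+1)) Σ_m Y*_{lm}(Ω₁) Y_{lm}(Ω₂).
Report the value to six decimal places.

-0.486973

Term-by-term m-sum for l=2 (normalisation 4π/5 = 2.513274):
  m=-2: Y*=+0.232547+0.136879i  Y=+0.089579+0.058226i  product +0.012861+0.025802i
  m=-1: Y*=+0.342038+0.093190i  Y=-0.331319-0.098215i  product -0.104171-0.064469i
  m=+0: Y*=-0.030188-0.000000i  Y=+0.369082+0.000000i  product -0.011142-0.000000i
  m=+1: Y*=-0.342038+0.093190i  Y=+0.331319-0.098215i  product -0.104171+0.064469i
  m=+2: Y*=+0.232547-0.136879i  Y=+0.089579-0.058226i  product +0.012861-0.025802i
Total Σ_m = -0.193761+0.000000i. Multiply by 2.513274: -0.486973+0.000000i. P_2(cos γ) = -0.486973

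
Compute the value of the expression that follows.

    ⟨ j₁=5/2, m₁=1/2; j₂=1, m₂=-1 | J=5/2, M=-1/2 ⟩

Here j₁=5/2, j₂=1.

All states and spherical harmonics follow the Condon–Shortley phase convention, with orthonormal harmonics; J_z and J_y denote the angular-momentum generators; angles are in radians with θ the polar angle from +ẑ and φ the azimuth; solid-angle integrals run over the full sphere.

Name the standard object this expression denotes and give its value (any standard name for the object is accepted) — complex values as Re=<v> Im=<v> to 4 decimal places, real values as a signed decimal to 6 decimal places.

This is a Clebsch–Gordan (vector-coupling) coefficient.
√[6·1!4!1!/7! · 3!2!0!2!2!3!] = √(288/35)
  +(−1)^0/∏(0,1,2,0,2,1)! = 1/4  (running 1/4)
⟨..|..⟩ = √(288/35)·(1/4) = +0.717137

Clebsch–Gordan coefficient, +√(18/35) ≈ +0.717137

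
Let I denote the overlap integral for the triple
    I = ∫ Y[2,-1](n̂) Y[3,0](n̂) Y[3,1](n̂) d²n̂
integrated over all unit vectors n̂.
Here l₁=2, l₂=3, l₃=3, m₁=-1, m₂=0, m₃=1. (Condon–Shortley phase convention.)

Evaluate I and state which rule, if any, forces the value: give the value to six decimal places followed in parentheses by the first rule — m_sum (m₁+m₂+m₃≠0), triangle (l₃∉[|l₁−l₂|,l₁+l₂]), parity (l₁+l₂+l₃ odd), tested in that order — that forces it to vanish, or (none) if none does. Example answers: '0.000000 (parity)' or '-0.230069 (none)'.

-0.059471 (none)

Rules hold: Σm=0, L=8 even, 1≤3≤5.
N = 5·7·7 = 245
Δ = 2!·2!·4!/9! = 1/3780
Racah Σ t=0..2: t=0:+1/24 t=1:−1/4 t=2:+1/24 = -1/6
⇒ 3j(2 3 3; 0 0 0)² = 4/105, sgn +1
Racah Σ t=1..2: t=1:−1/8 t=2:+1/12 = -1/24
⇒ 3j(2 3 3; -1 0 1)² = 1/210, sgn -1
4πI² = N·(3j₀)²·(3jₘ)² = 2/45
I = -1·√(0.0444444/4π) = -0.05947080
No selection rule forces the value: the integral is nonzero (none).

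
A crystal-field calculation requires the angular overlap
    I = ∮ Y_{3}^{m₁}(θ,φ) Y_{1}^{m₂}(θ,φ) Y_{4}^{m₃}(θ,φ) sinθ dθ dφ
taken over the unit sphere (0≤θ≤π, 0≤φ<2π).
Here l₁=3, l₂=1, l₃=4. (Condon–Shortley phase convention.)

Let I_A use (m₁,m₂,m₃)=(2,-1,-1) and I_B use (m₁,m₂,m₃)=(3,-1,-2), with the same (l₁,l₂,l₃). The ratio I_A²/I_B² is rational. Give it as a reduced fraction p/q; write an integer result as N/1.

3/1

Same 3,1,4: normalisation and zero-m 3j drop out of the ratio.
A: Δ: 0! 6! 2! / 9! → 1/252; sum: t=0:+1/240 = 1/240; 3j²(3 1 4; 2 -1 -1) = Δ·Π!·Σ² = 1/84  (sign -1)
B: Δ: 0! 6! 2! / 9! → 1/252; sum: t=0:+1/1440 = 1/1440; 3j²(3 1 4; 3 -1 -2) = Δ·Π!·Σ² = 1/252  (sign +1)
I_A²/I_B² = (1/84)/(1/252) = 3/1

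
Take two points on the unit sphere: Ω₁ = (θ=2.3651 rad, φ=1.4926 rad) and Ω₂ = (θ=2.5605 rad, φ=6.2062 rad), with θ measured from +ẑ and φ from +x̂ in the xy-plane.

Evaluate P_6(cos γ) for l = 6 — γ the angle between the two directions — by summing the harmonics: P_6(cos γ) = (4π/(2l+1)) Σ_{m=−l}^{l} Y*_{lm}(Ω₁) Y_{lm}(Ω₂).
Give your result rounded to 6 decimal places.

Summing Y*_{l m}(θ₁,φ₁)·Y_{l m}(θ₂,φ₂) over m ∈ [−6, 6]; prefactor 4π/(2·6+1) = 0.966644:
  term(m=-6) = -0.00076 + 0.00001j   from Y*(Ω₁)=-0.05103 + 0.02587j, Y(Ω₂)=0.01183 + 0.00589j
  term(m=-5) = 0.00009 + 0.01407j   from Y*(Ω₁)=-0.07689 - 0.18654j, Y(Ω₂)=-0.06462 - 0.02618j
  term(m=-4) = 0.08569 - 0.00042j   from Y*(Ω₁)=0.37644 - 0.12174j, Y(Ω₂)=0.20639 + 0.06564j
  term(m=-3) = -0.00064 - 0.17532j   from Y*(Ω₁)=0.09657 + 0.40409j, Y(Ω₂)=-0.41077 - 0.09659j
  term(m=-2) = -0.02748 + 0.00007j   from Y*(Ω₁)=-0.06102 + 0.00962j, Y(Ω₂)=0.43957 + 0.06822j
  term(m=-1) = -0.00001 - 0.00995j   from Y*(Ω₁)=0.02768 + 0.35330j, Y(Ω₂)=-0.02798 - 0.00216j
  term(m=+0) = 0.07223 + 0.00000j   from Y*(Ω₁)=-0.17161 + 0.00000j, Y(Ω₂)=-0.42092 + 0.00000j
  term(m=+1) = -0.00001 + 0.00995j   from Y*(Ω₁)=-0.02768 + 0.35330j, Y(Ω₂)=0.02798 - 0.00216j
  term(m=+2) = -0.02748 - 0.00007j   from Y*(Ω₁)=-0.06102 - 0.00962j, Y(Ω₂)=0.43957 - 0.06822j
  term(m=+3) = -0.00064 + 0.17532j   from Y*(Ω₁)=-0.09657 + 0.40409j, Y(Ω₂)=0.41077 - 0.09659j
  term(m=+4) = 0.08569 + 0.00042j   from Y*(Ω₁)=0.37644 + 0.12174j, Y(Ω₂)=0.20639 - 0.06564j
  term(m=+5) = 0.00009 - 0.01407j   from Y*(Ω₁)=0.07689 - 0.18654j, Y(Ω₂)=0.06462 - 0.02618j
  term(m=+6) = -0.00076 - 0.00001j   from Y*(Ω₁)=-0.05103 - 0.02587j, Y(Ω₂)=0.01183 - 0.00589j
Total Σ_m = 0.18601 + 0.00000j. Multiply by 0.966644: 0.17981 + 0.00000j. P_6(cos γ) = 0.179808

0.179808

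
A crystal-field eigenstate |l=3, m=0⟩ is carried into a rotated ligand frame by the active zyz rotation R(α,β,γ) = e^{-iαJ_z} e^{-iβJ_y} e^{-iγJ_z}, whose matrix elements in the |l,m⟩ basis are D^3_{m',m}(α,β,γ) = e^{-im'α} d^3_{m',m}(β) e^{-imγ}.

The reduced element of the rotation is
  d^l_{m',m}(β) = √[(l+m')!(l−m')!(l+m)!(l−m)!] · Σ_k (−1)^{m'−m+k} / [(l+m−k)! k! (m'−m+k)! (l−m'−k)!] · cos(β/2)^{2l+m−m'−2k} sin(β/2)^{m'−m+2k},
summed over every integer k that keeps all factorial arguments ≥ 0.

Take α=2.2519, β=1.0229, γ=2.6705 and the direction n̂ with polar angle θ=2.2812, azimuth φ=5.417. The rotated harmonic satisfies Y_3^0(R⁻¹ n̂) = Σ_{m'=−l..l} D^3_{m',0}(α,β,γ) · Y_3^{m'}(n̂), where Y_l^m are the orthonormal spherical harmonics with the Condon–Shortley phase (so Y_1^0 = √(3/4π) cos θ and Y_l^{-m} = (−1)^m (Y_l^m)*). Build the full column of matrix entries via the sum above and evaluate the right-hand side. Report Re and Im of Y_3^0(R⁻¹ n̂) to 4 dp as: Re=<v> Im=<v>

Need the full column D^3_{m',0} for m'=−3..3 at α=2.2519, β=1.0229, γ=2.6705.
cos(β/2)=0.872036, sin(β/2)=0.489442
d^3_{-3,0}: single k=3 term ⇒ +0.347714;  D = +0.309614+0.158254i
d^3_{-2,0}: k∈[2..3] ⇒ +0.758753 -0.239020 = +0.519733;  D = -0.107626-0.508467i
d^3_{-1,0}: k∈[1..3] ⇒ +0.854995 -0.808014 +0.084846 = +0.131827;  D = -0.083005+0.102413i
d^3_{0,0}: k∈[0..3] ⇒ +0.439750 -1.246759 +0.392751 -0.013747 = -0.428006;  D = -0.428006+0.000000i
d^3_{1,0}: k∈[0..2] ⇒ -0.854995 +0.808014 -0.084846 = -0.131827;  D = +0.083005+0.102413i
d^3_{2,0}: k∈[0..1] ⇒ +0.758753 -0.239020 = +0.519733;  D = -0.107626+0.508467i
d^3_{3,0}: single k=0 term ⇒ -0.347714;  D = -0.309614+0.158254i
Y_3^{m'}(θ=2.2812,φ=5.417) and Σ D·Y over m':
  (+0.3096+0.1583i)·(-0.1556+0.0939i)  (-0.1076-0.5085i)·(+0.0616-0.3780i)  (-0.0830+0.1024i)·(+0.1788+0.2103i)  (-0.4280+0.0000i)·(+0.2126+0.0000i)  (+0.0830+0.1024i)·(-0.1788+0.2103i)  (-0.1076+0.5085i)·(+0.0616+0.3780i)  (-0.3096+0.1583i)·(+0.1556+0.0939i)
Y_3^0(R⁻¹ n̂) = -0.687545+0.000000i

Re=-0.6875 Im=0.0000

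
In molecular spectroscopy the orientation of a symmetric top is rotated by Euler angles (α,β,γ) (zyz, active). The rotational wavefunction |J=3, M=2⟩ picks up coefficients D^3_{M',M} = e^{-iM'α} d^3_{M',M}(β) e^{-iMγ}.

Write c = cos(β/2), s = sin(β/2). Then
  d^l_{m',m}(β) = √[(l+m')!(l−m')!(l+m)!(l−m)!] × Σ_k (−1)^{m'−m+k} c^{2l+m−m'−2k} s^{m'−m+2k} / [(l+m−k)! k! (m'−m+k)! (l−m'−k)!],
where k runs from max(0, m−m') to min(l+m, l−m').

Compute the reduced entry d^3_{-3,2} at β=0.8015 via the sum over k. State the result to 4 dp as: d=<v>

d=0.0204

d^3_{-3,2}(β=0.8015) via the finite sum:
With c≡cos(β/2)=0.920769 and s≡sin(β/2)=0.390109, N=[1·720·120·1]^{1/2}=293.938769
The bounds max(0,m−m')=5 and min(l+m,l−m')=5 give 1 term
  k=5: (−1)^0·293.9388/(120)·0.9208^1·0.3901^5 = +0.020378
d^3_{-3,2}(0.8015) = +0.020378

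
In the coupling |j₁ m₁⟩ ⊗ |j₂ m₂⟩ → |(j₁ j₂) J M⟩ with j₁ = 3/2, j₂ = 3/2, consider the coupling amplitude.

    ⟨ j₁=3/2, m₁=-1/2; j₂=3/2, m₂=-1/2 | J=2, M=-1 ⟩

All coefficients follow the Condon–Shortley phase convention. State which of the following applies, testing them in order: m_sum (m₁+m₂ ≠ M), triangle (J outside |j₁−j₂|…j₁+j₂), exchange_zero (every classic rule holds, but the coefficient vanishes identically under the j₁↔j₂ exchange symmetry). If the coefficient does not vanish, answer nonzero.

m-sum: m₁+m₂ = -1/2+(-1/2) = -1, M = -1  ✓
triangle: |j₁−j₂| = 0 ≤ J = 2 ≤ j₁+j₂ = 3  ✓
exchange: j₁=j₂ and m₁=m₂, and (−1)^(j₁+j₂−J) = (−1)^1 = −1 forces ⟨j₁m₁;j₂m₂|JM⟩ = −⟨j₂m₂;j₁m₁|JM⟩ = −⟨j₁m₁;j₂m₂|JM⟩ ⇒ the coefficient vanishes identically
Racah sum check: Σ_k collapses to 0 ⇒ CG = 0

exchange_zero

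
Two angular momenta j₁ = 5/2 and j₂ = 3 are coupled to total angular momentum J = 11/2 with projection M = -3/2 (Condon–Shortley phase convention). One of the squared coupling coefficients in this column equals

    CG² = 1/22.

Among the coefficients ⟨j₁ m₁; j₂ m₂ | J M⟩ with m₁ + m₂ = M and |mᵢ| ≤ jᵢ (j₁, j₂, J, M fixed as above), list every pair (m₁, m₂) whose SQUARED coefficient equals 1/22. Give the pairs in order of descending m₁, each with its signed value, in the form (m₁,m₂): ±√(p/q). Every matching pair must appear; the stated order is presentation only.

Admissible pairs with m₁+m₂ = M = -3/2: (-5/2,1), (-3/2,0), (-1/2,-1), (1/2,-2), (3/2,-3)
  (m₁,m₂)=(3/2,-3): CG² = 1/66, CG = +√(1/66)
  (m₁,m₂)=(1/2,-2): CG² = 2/11, CG = +√(2/11)
  (m₁,m₂)=(-1/2,-1): CG² = 5/11, CG = +√(5/11)
  (m₁,m₂)=(-3/2,0): CG² = 10/33, CG = +√(10/33)
  (m₁,m₂)=(-5/2,1): CG² = 1/22, CG = +√(1/22)   ← matches the target
Pairs with CG² = 1/22: (-5/2,1): +√(1/22)

(-5/2,1): +√(1/22)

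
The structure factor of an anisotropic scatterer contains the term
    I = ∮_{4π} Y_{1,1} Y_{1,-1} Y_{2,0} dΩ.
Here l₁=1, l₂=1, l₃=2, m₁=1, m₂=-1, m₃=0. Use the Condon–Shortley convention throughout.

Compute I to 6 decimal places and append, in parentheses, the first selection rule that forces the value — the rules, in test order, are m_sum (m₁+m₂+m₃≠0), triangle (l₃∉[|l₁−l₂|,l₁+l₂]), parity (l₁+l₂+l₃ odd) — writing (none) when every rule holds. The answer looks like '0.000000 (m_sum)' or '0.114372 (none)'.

Rules hold: Σm=0, L=4 even, 0≤2≤2.
N = 3·3·5 = 45
Δ = 0!·2!·2!/5! = 1/30
Racah Σ t=0..0: t=0:+1/1 = 1/1
⇒ 3j(1 1 2; 0 0 0)² = 2/15, sgn +1
Racah Σ t=0..0: t=0:+1/4 = 1/4
⇒ 3j(1 1 2; 1 -1 0)² = 1/30, sgn +1
4πI² = N·(3j₀)²·(3jₘ)² = 1/5
I = +1·√(0.2/4π) = 0.12615663
No selection rule forces the value: the integral is nonzero (none).

0.126157 (none)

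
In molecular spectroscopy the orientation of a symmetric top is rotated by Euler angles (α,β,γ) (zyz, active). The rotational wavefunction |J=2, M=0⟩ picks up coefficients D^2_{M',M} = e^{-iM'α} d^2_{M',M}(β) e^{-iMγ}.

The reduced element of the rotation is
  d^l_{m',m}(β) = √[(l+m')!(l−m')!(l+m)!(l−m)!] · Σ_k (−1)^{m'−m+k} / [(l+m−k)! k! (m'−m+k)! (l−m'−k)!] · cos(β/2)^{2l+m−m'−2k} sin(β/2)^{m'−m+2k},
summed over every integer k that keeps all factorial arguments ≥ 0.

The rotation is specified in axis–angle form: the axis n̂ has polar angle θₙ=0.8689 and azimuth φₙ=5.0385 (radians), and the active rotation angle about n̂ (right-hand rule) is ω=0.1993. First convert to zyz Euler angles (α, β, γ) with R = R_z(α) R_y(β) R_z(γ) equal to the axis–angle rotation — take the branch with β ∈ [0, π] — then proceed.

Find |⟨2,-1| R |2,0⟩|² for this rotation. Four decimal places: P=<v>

Axis–angle → zyz. n̂ = (sinθₙcosφₙ, sinθₙsinφₙ, cosθₙ) = (+0.244634, -0.723373, +0.645667), ω = 0.1993.
R = I cosω + sinω [n̂]ₓ + (1−cosω) n̂n̂ᵀ gives
  R = [+0.981390, -0.131334, -0.140089; +0.124328, +0.990563, -0.057679; +0.146342, +0.039188, +0.988457]
β = atan2(√(R₁₃²+R₂₃²), R₃₃) = 0.152084; α = atan2(R₂₃, R₁₃) mod 2π = 3.532169; γ = atan2(R₃₂, −R₃₁) mod 2π = 2.879947
First d^2_{-1,0}(β=0.1521), then the phase factors e^{-i(-1)α} and e^{-i(0)γ}:
With c≡cos(β/2)=0.997110 and s≡sin(β/2)=0.075969, N=[1·6·2·2]^{1/2}=4.898979
k∈{1,2} keeps every argument non-negative
  k=1: (−1)^0·4.8990/(2)·0.9971^3·0.0760^1 = +0.184476
  k=2: (−1)^1·4.8990/(2)·0.9971^1·0.0760^3 = -0.001071
d^2_{-1,0}(0.1521) = +0.184476 -0.001071 = +0.183405
|D^2_{-1,0}|² = |d^2_{-1,0}(β)|² = (+0.183405)² = 0.033638 (the z-rotation phases have unit modulus)

P=0.0336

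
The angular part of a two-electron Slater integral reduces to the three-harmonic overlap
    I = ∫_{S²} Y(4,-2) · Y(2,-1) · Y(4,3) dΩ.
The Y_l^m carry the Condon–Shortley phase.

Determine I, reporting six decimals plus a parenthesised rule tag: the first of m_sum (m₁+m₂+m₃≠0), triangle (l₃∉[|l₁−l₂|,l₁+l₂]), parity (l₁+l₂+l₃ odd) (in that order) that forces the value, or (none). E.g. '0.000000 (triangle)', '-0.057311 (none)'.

-0.187702 (none)

m-sum 0 ✓  L=10 even ✓  2≤4≤6 ✓
Π(2lᵢ+1) = 9×5×9 = 405
triangle coeff Δ(4,2,4) = 1/13860
Σ_t [0,2]: t=0:+1/192 t=1:−1/36 t=2:+1/192 = -5/288
(3j)²=20/693 [(4 2 4; 0 0 0)], sign=-1
Σ_t [0,1]: t=0:+1/1440 t=1:−1/240 = -1/288
(3j)²=5/132 [(4 2 4; -2 -1 3)], sign=+1
⇒ 4πI² = 375/847
I = (-1)√(375/847/(4π)) = -0.18770204
No selection rule forces the value: the integral is nonzero (none).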